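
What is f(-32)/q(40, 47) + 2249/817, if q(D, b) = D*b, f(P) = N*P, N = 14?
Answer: 482763/191995 ≈ 2.5145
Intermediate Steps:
f(P) = 14*P
f(-32)/q(40, 47) + 2249/817 = (14*(-32))/((40*47)) + 2249/817 = -448/1880 + 2249*(1/817) = -448*1/1880 + 2249/817 = -56/235 + 2249/817 = 482763/191995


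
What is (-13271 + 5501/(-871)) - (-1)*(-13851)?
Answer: -23628763/871 ≈ -27128.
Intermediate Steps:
(-13271 + 5501/(-871)) - (-1)*(-13851) = (-13271 + 5501*(-1/871)) - 1*13851 = (-13271 - 5501/871) - 13851 = -11564542/871 - 13851 = -23628763/871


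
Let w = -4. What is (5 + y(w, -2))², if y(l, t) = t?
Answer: 9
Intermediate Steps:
(5 + y(w, -2))² = (5 - 2)² = 3² = 9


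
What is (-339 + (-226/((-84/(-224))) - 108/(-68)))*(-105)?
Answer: 1678040/17 ≈ 98708.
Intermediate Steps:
(-339 + (-226/((-84/(-224))) - 108/(-68)))*(-105) = (-339 + (-226/((-84*(-1/224))) - 108*(-1/68)))*(-105) = (-339 + (-226/3/8 + 27/17))*(-105) = (-339 + (-226*8/3 + 27/17))*(-105) = (-339 + (-1808/3 + 27/17))*(-105) = (-339 - 30655/51)*(-105) = -47944/51*(-105) = 1678040/17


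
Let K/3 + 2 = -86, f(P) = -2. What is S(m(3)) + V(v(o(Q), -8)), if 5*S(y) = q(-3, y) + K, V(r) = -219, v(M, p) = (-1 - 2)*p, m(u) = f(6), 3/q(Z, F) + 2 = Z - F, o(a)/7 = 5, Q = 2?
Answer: -272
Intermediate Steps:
o(a) = 35 (o(a) = 7*5 = 35)
q(Z, F) = 3/(-2 + Z - F) (q(Z, F) = 3/(-2 + (Z - F)) = 3/(-2 + Z - F))
m(u) = -2
v(M, p) = -3*p
K = -264 (K = -6 + 3*(-86) = -6 - 258 = -264)
S(y) = -264/5 - 3/(5*(5 + y)) (S(y) = (-3/(2 + y - 1*(-3)) - 264)/5 = (-3/(2 + y + 3) - 264)/5 = (-3/(5 + y) - 264)/5 = (-264 - 3/(5 + y))/5 = -264/5 - 3/(5*(5 + y)))
S(m(3)) + V(v(o(Q), -8)) = 3*(-441 - 88*(-2))/(5*(5 - 2)) - 219 = (3/5)*(-441 + 176)/3 - 219 = (3/5)*(1/3)*(-265) - 219 = -53 - 219 = -272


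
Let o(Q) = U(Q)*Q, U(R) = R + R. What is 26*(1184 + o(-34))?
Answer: 90896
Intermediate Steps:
U(R) = 2*R
o(Q) = 2*Q² (o(Q) = (2*Q)*Q = 2*Q²)
26*(1184 + o(-34)) = 26*(1184 + 2*(-34)²) = 26*(1184 + 2*1156) = 26*(1184 + 2312) = 26*3496 = 90896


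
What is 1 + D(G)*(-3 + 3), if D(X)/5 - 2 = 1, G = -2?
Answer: 1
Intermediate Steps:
D(X) = 15 (D(X) = 10 + 5*1 = 10 + 5 = 15)
1 + D(G)*(-3 + 3) = 1 + 15*(-3 + 3) = 1 + 15*0 = 1 + 0 = 1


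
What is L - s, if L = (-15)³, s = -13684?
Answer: 10309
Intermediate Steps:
L = -3375
L - s = -3375 - 1*(-13684) = -3375 + 13684 = 10309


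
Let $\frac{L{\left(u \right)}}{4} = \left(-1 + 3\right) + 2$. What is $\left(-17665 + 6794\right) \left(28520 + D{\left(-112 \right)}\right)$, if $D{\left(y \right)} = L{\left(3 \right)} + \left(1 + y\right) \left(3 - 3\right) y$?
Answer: $-310214856$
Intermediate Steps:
$L{\left(u \right)} = 16$ ($L{\left(u \right)} = 4 \left(\left(-1 + 3\right) + 2\right) = 4 \left(2 + 2\right) = 4 \cdot 4 = 16$)
$D{\left(y \right)} = 16$ ($D{\left(y \right)} = 16 + \left(1 + y\right) \left(3 - 3\right) y = 16 + \left(1 + y\right) 0 y = 16 + 0 y = 16 + 0 = 16$)
$\left(-17665 + 6794\right) \left(28520 + D{\left(-112 \right)}\right) = \left(-17665 + 6794\right) \left(28520 + 16\right) = \left(-10871\right) 28536 = -310214856$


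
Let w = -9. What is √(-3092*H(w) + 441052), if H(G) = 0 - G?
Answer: 2*√103306 ≈ 642.83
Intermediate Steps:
H(G) = -G
√(-3092*H(w) + 441052) = √(-(-3092)*(-9) + 441052) = √(-3092*9 + 441052) = √(-27828 + 441052) = √413224 = 2*√103306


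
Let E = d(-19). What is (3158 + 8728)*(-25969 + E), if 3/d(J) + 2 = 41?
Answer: -4012666056/13 ≈ -3.0867e+8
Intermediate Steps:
d(J) = 1/13 (d(J) = 3/(-2 + 41) = 3/39 = 3*(1/39) = 1/13)
E = 1/13 ≈ 0.076923
(3158 + 8728)*(-25969 + E) = (3158 + 8728)*(-25969 + 1/13) = 11886*(-337596/13) = -4012666056/13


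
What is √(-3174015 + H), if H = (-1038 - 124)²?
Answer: I*√1823771 ≈ 1350.5*I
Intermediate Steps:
H = 1350244 (H = (-1162)² = 1350244)
√(-3174015 + H) = √(-3174015 + 1350244) = √(-1823771) = I*√1823771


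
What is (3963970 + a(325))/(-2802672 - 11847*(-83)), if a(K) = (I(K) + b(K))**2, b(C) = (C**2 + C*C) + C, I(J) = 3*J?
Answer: -45181466470/1819371 ≈ -24834.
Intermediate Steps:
b(C) = C + 2*C**2 (b(C) = (C**2 + C**2) + C = 2*C**2 + C = C + 2*C**2)
a(K) = (3*K + K*(1 + 2*K))**2
(3963970 + a(325))/(-2802672 - 11847*(-83)) = (3963970 + 4*325**2*(2 + 325)**2)/(-2802672 - 11847*(-83)) = (3963970 + 4*105625*327**2)/(-2802672 + 983301) = (3963970 + 4*105625*106929)/(-1819371) = (3963970 + 45177502500)*(-1/1819371) = 45181466470*(-1/1819371) = -45181466470/1819371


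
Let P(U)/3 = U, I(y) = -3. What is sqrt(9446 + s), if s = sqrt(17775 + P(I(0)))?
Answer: sqrt(9446 + 3*sqrt(1974)) ≈ 97.874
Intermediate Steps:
P(U) = 3*U
s = 3*sqrt(1974) (s = sqrt(17775 + 3*(-3)) = sqrt(17775 - 9) = sqrt(17766) = 3*sqrt(1974) ≈ 133.29)
sqrt(9446 + s) = sqrt(9446 + 3*sqrt(1974))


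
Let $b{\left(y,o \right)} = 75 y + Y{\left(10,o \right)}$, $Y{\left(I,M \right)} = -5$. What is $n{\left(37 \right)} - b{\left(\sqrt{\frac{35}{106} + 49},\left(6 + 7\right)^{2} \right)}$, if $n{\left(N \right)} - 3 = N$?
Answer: $45 - \frac{225 \sqrt{61586}}{106} \approx -481.77$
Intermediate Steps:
$n{\left(N \right)} = 3 + N$
$b{\left(y,o \right)} = -5 + 75 y$ ($b{\left(y,o \right)} = 75 y - 5 = -5 + 75 y$)
$n{\left(37 \right)} - b{\left(\sqrt{\frac{35}{106} + 49},\left(6 + 7\right)^{2} \right)} = \left(3 + 37\right) - \left(-5 + 75 \sqrt{\frac{35}{106} + 49}\right) = 40 - \left(-5 + 75 \sqrt{35 \cdot \frac{1}{106} + 49}\right) = 40 - \left(-5 + 75 \sqrt{\frac{35}{106} + 49}\right) = 40 - \left(-5 + 75 \sqrt{\frac{5229}{106}}\right) = 40 - \left(-5 + 75 \frac{3 \sqrt{61586}}{106}\right) = 40 - \left(-5 + \frac{225 \sqrt{61586}}{106}\right) = 40 + \left(5 - \frac{225 \sqrt{61586}}{106}\right) = 45 - \frac{225 \sqrt{61586}}{106}$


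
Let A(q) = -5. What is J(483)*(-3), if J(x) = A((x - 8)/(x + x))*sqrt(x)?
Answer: 15*sqrt(483) ≈ 329.66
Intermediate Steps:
J(x) = -5*sqrt(x)
J(483)*(-3) = -5*sqrt(483)*(-3) = 15*sqrt(483)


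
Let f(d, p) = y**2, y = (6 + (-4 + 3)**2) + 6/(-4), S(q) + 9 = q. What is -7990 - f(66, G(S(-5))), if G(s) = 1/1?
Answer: -32081/4 ≈ -8020.3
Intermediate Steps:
S(q) = -9 + q
G(s) = 1
y = 11/2 (y = (6 + (-1)**2) + 6*(-1/4) = (6 + 1) - 3/2 = 7 - 3/2 = 11/2 ≈ 5.5000)
f(d, p) = 121/4 (f(d, p) = (11/2)**2 = 121/4)
-7990 - f(66, G(S(-5))) = -7990 - 1*121/4 = -7990 - 121/4 = -32081/4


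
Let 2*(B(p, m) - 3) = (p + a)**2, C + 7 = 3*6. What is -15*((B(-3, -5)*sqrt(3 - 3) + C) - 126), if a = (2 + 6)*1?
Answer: 1725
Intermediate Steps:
C = 11 (C = -7 + 3*6 = -7 + 18 = 11)
a = 8 (a = 8*1 = 8)
B(p, m) = 3 + (8 + p)**2/2 (B(p, m) = 3 + (p + 8)**2/2 = 3 + (8 + p)**2/2)
-15*((B(-3, -5)*sqrt(3 - 3) + C) - 126) = -15*(((3 + (8 - 3)**2/2)*sqrt(3 - 3) + 11) - 126) = -15*(((3 + (1/2)*5**2)*sqrt(0) + 11) - 126) = -15*(((3 + (1/2)*25)*0 + 11) - 126) = -15*(((3 + 25/2)*0 + 11) - 126) = -15*(((31/2)*0 + 11) - 126) = -15*((0 + 11) - 126) = -15*(11 - 126) = -15*(-115) = 1725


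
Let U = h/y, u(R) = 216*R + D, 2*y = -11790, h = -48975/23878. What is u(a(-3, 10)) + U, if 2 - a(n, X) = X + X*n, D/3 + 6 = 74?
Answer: 46507374889/9384054 ≈ 4956.0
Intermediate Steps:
D = 204 (D = -18 + 3*74 = -18 + 222 = 204)
a(n, X) = 2 - X - X*n (a(n, X) = 2 - (X + X*n) = 2 + (-X - X*n) = 2 - X - X*n)
h = -48975/23878 (h = -48975*1/23878 = -48975/23878 ≈ -2.0511)
y = -5895 (y = (½)*(-11790) = -5895)
u(R) = 204 + 216*R (u(R) = 216*R + 204 = 204 + 216*R)
U = 3265/9384054 (U = -48975/23878/(-5895) = -48975/23878*(-1/5895) = 3265/9384054 ≈ 0.00034793)
u(a(-3, 10)) + U = (204 + 216*(2 - 1*10 - 1*10*(-3))) + 3265/9384054 = (204 + 216*(2 - 10 + 30)) + 3265/9384054 = (204 + 216*22) + 3265/9384054 = (204 + 4752) + 3265/9384054 = 4956 + 3265/9384054 = 46507374889/9384054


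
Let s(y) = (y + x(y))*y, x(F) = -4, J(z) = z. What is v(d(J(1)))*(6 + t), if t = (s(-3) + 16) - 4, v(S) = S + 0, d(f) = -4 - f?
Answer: -195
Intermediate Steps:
v(S) = S
s(y) = y*(-4 + y) (s(y) = (y - 4)*y = (-4 + y)*y = y*(-4 + y))
t = 33 (t = (-3*(-4 - 3) + 16) - 4 = (-3*(-7) + 16) - 4 = (21 + 16) - 4 = 37 - 4 = 33)
v(d(J(1)))*(6 + t) = (-4 - 1*1)*(6 + 33) = (-4 - 1)*39 = -5*39 = -195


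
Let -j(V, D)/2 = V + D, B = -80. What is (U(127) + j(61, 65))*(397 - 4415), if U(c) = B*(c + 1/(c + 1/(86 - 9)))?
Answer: 20458755968/489 ≈ 4.1838e+7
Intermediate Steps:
j(V, D) = -2*D - 2*V (j(V, D) = -2*(V + D) = -2*(D + V) = -2*D - 2*V)
U(c) = -80*c - 80/(1/77 + c) (U(c) = -80*(c + 1/(c + 1/(86 - 9))) = -80*(c + 1/(c + 1/77)) = -80*(c + 1/(1/77 + c)) = -80*c - 80/(1/77 + c))
(U(127) + j(61, 65))*(397 - 4415) = (80*(-77 - 1*127 - 77*127²)/(1 + 77*127) + (-2*65 - 2*61))*(397 - 4415) = (80*(-77 - 127 - 77*16129)/(1 + 9779) + (-130 - 122))*(-4018) = (80*(-77 - 127 - 1241933)/9780 - 252)*(-4018) = (80*(1/9780)*(-1242137) - 252)*(-4018) = (-4968548/489 - 252)*(-4018) = -5091776/489*(-4018) = 20458755968/489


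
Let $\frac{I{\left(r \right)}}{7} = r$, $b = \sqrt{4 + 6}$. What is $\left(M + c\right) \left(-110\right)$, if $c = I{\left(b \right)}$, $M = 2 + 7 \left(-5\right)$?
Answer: $3630 - 770 \sqrt{10} \approx 1195.0$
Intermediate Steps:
$M = -33$ ($M = 2 - 35 = -33$)
$b = \sqrt{10} \approx 3.1623$
$I{\left(r \right)} = 7 r$
$c = 7 \sqrt{10} \approx 22.136$
$\left(M + c\right) \left(-110\right) = \left(-33 + 7 \sqrt{10}\right) \left(-110\right) = 3630 - 770 \sqrt{10}$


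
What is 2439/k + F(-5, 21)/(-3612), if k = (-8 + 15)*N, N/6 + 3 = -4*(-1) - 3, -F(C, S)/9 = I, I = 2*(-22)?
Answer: -5013/172 ≈ -29.145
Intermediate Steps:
I = -44
F(C, S) = 396 (F(C, S) = -9*(-44) = 396)
N = -12 (N = -18 + 6*(-4*(-1) - 3) = -18 + 6*(4 - 3) = -18 + 6*1 = -18 + 6 = -12)
k = -84 (k = (-8 + 15)*(-12) = 7*(-12) = -84)
2439/k + F(-5, 21)/(-3612) = 2439/(-84) + 396/(-3612) = 2439*(-1/84) + 396*(-1/3612) = -813/28 - 33/301 = -5013/172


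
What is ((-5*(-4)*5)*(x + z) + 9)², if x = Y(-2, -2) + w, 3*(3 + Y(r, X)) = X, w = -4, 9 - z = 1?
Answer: 16129/9 ≈ 1792.1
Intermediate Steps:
z = 8 (z = 9 - 1*1 = 9 - 1 = 8)
Y(r, X) = -3 + X/3
x = -23/3 (x = (-3 + (⅓)*(-2)) - 4 = (-3 - ⅔) - 4 = -11/3 - 4 = -23/3 ≈ -7.6667)
((-5*(-4)*5)*(x + z) + 9)² = ((-5*(-4)*5)*(-23/3 + 8) + 9)² = ((20*5)*(⅓) + 9)² = (100*(⅓) + 9)² = (100/3 + 9)² = (127/3)² = 16129/9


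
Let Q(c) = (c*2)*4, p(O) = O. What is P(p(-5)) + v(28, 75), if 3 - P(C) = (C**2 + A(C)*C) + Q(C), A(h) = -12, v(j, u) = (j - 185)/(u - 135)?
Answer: -2363/60 ≈ -39.383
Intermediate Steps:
v(j, u) = (-185 + j)/(-135 + u)
Q(c) = 8*c (Q(c) = (2*c)*4 = 8*c)
P(C) = 3 - C**2 + 4*C (P(C) = 3 - ((C**2 - 12*C) + 8*C) = 3 - (C**2 - 4*C) = 3 + (-C**2 + 4*C) = 3 - C**2 + 4*C)
P(p(-5)) + v(28, 75) = (3 - 1*(-5)**2 + 4*(-5)) + (-185 + 28)/(-135 + 75) = (3 - 1*25 - 20) - 157/(-60) = (3 - 25 - 20) - 1/60*(-157) = -42 + 157/60 = -2363/60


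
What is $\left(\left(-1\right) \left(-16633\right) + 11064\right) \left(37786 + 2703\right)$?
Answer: $1121423833$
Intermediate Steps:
$\left(\left(-1\right) \left(-16633\right) + 11064\right) \left(37786 + 2703\right) = \left(16633 + 11064\right) 40489 = 27697 \cdot 40489 = 1121423833$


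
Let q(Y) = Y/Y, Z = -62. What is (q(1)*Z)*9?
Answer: -558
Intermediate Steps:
q(Y) = 1
(q(1)*Z)*9 = (1*(-62))*9 = -62*9 = -558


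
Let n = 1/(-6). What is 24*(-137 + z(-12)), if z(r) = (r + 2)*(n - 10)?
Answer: -848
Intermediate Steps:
n = -⅙ ≈ -0.16667
z(r) = -61/3 - 61*r/6 (z(r) = (r + 2)*(-⅙ - 10) = (2 + r)*(-61/6) = -61/3 - 61*r/6)
24*(-137 + z(-12)) = 24*(-137 + (-61/3 - 61/6*(-12))) = 24*(-137 + (-61/3 + 122)) = 24*(-137 + 305/3) = 24*(-106/3) = -848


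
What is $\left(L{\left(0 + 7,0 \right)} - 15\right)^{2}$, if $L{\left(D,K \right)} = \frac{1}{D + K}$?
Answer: $\frac{10816}{49} \approx 220.73$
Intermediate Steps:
$\left(L{\left(0 + 7,0 \right)} - 15\right)^{2} = \left(\frac{1}{\left(0 + 7\right) + 0} - 15\right)^{2} = \left(\frac{1}{7 + 0} - 15\right)^{2} = \left(\frac{1}{7} - 15\right)^{2} = \left(- \frac{104}{7}\right)^{2} = \frac{10816}{49}$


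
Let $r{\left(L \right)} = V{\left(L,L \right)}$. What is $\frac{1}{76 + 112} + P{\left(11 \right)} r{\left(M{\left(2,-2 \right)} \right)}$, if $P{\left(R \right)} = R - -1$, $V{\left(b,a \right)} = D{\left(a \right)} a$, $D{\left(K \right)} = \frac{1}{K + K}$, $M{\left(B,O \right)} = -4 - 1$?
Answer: $\frac{1129}{188} \approx 6.0053$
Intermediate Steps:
$M{\left(B,O \right)} = -5$ ($M{\left(B,O \right)} = -4 - 1 = -5$)
$D{\left(K \right)} = \frac{1}{2 K}$
$V{\left(b,a \right)} = \frac{1}{2}$ ($V{\left(b,a \right)} = \frac{1}{2 a} a = \frac{1}{2}$)
$r{\left(L \right)} = \frac{1}{2}$
$P{\left(R \right)} = 1 + R$ ($P{\left(R \right)} = R + 1 = 1 + R$)
$\frac{1}{76 + 112} + P{\left(11 \right)} r{\left(M{\left(2,-2 \right)} \right)} = \frac{1}{76 + 112} + \left(1 + 11\right) \frac{1}{2} = \frac{1}{188} + 12 \cdot \frac{1}{2} = \frac{1}{188} + 6 = \frac{1129}{188}$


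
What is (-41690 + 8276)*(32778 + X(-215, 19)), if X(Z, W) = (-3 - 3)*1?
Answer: -1095043608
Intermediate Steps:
X(Z, W) = -6 (X(Z, W) = -6*1 = -6)
(-41690 + 8276)*(32778 + X(-215, 19)) = (-41690 + 8276)*(32778 - 6) = -33414*32772 = -1095043608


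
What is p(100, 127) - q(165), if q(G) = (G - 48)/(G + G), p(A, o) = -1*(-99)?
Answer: 10851/110 ≈ 98.646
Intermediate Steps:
p(A, o) = 99
q(G) = (-48 + G)/(2*G) (q(G) = (-48 + G)/((2*G)) = (-48 + G)*(1/(2*G)) = (-48 + G)/(2*G))
p(100, 127) - q(165) = 99 - (-48 + 165)/(2*165) = 99 - 117/(2*165) = 99 - 1*39/110 = 99 - 39/110 = 10851/110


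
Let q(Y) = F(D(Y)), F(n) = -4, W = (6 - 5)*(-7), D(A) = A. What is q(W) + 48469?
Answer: 48465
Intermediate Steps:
W = -7 (W = 1*(-7) = -7)
q(Y) = -4
q(W) + 48469 = -4 + 48469 = 48465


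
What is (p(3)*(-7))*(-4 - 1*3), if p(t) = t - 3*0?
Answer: 147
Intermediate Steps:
p(t) = t (p(t) = t + 0 = t)
(p(3)*(-7))*(-4 - 1*3) = (3*(-7))*(-4 - 1*3) = -21*(-4 - 3) = -21*(-7) = 147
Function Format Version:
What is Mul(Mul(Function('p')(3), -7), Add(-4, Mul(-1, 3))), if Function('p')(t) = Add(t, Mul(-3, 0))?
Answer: 147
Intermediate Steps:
Function('p')(t) = t (Function('p')(t) = Add(t, 0) = t)
Mul(Mul(Function('p')(3), -7), Add(-4, Mul(-1, 3))) = Mul(Mul(3, -7), Add(-4, Mul(-1, 3))) = Mul(-21, Add(-4, -3)) = Mul(-21, -7) = 147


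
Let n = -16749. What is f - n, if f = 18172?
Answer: 34921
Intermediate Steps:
f - n = 18172 - 1*(-16749) = 18172 + 16749 = 34921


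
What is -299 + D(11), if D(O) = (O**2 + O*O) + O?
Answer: -46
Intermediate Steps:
D(O) = O + 2*O**2 (D(O) = (O**2 + O**2) + O = 2*O**2 + O = O + 2*O**2)
-299 + D(11) = -299 + 11*(1 + 2*11) = -299 + 11*(1 + 22) = -299 + 11*23 = -299 + 253 = -46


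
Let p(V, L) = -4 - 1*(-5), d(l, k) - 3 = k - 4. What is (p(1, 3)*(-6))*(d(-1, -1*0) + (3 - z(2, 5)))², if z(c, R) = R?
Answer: -54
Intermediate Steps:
d(l, k) = -1 + k (d(l, k) = 3 + (k - 4) = 3 + (-4 + k) = -1 + k)
p(V, L) = 1 (p(V, L) = -4 + 5 = 1)
(p(1, 3)*(-6))*(d(-1, -1*0) + (3 - z(2, 5)))² = (1*(-6))*((-1 - 1*0) + (3 - 1*5))² = -6*((-1 + 0) + (3 - 5))² = -6*(-1 - 2)² = -6*(-3)² = -6*9 = -54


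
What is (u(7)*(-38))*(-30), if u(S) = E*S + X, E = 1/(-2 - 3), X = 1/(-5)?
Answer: -1824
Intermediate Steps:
X = -⅕ ≈ -0.20000
E = -⅕ (E = 1/(-5) = -⅕ ≈ -0.20000)
u(S) = -⅕ - S/5 (u(S) = -S/5 - ⅕ = -⅕ - S/5)
(u(7)*(-38))*(-30) = ((-⅕ - ⅕*7)*(-38))*(-30) = ((-⅕ - 7/5)*(-38))*(-30) = -8/5*(-38)*(-30) = (304/5)*(-30) = -1824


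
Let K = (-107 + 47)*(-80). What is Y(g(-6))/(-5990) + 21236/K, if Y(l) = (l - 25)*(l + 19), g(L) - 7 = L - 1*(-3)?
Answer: 3238051/718800 ≈ 4.5048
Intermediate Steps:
g(L) = 10 + L (g(L) = 7 + (L - 1*(-3)) = 7 + (L + 3) = 7 + (3 + L) = 10 + L)
Y(l) = (-25 + l)*(19 + l)
K = 4800 (K = -60*(-80) = 4800)
Y(g(-6))/(-5990) + 21236/K = (-475 + (10 - 6)² - 6*(10 - 6))/(-5990) + 21236/4800 = (-475 + 4² - 6*4)*(-1/5990) + 21236*(1/4800) = (-475 + 16 - 24)*(-1/5990) + 5309/1200 = -483*(-1/5990) + 5309/1200 = 483/5990 + 5309/1200 = 3238051/718800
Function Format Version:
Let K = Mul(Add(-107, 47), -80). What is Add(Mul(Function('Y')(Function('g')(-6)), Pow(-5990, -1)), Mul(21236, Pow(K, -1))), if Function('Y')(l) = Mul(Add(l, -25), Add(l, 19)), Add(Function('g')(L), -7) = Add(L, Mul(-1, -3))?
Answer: Rational(3238051, 718800) ≈ 4.5048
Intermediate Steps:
Function('g')(L) = Add(10, L) (Function('g')(L) = Add(7, Add(L, Mul(-1, -3))) = Add(7, Add(L, 3)) = Add(7, Add(3, L)) = Add(10, L))
Function('Y')(l) = Mul(Add(-25, l), Add(19, l))
K = 4800 (K = Mul(-60, -80) = 4800)
Add(Mul(Function('Y')(Function('g')(-6)), Pow(-5990, -1)), Mul(21236, Pow(K, -1))) = Add(Mul(Add(-475, Pow(Add(10, -6), 2), Mul(-6, Add(10, -6))), Pow(-5990, -1)), Mul(21236, Pow(4800, -1))) = Add(Mul(Add(-475, Pow(4, 2), Mul(-6, 4)), Rational(-1, 5990)), Mul(21236, Rational(1, 4800))) = Add(Mul(Add(-475, 16, -24), Rational(-1, 5990)), Rational(5309, 1200)) = Add(Mul(-483, Rational(-1, 5990)), Rational(5309, 1200)) = Add(Rational(483, 5990), Rational(5309, 1200)) = Rational(3238051, 718800)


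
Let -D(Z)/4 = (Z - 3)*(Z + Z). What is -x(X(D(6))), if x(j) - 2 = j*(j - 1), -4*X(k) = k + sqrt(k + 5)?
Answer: -20053/16 + 71*I*sqrt(139)/4 ≈ -1253.3 + 209.27*I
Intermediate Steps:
D(Z) = -8*Z*(-3 + Z) (D(Z) = -4*(Z - 3)*(Z + Z) = -4*(-3 + Z)*2*Z = -8*Z*(-3 + Z))
X(k) = -k/4 - sqrt(5 + k)/4 (X(k) = -(k + sqrt(k + 5))/4 = -(k + sqrt(5 + k))/4 = -k/4 - sqrt(5 + k)/4)
x(j) = 2 + j*(-1 + j) (x(j) = 2 + j*(j - 1) = 2 + j*(-1 + j))
-x(X(D(6))) = -(2 + (-2*6*(3 - 1*6) - sqrt(5 + 8*6*(3 - 1*6))/4)**2 - (-2*6*(3 - 1*6) - sqrt(5 + 8*6*(3 - 1*6))/4)) = -(2 + (-2*6*(3 - 6) - sqrt(5 + 8*6*(3 - 6))/4)**2 - (-2*6*(3 - 6) - sqrt(5 + 8*6*(3 - 6))/4)) = -(2 + (-2*6*(-3) - sqrt(5 + 8*6*(-3))/4)**2 - (-2*6*(-3) - sqrt(5 + 8*6*(-3))/4)) = -(2 + (-1/4*(-144) - sqrt(5 - 144)/4)**2 - (-1/4*(-144) - sqrt(5 - 144)/4)) = -(2 + (36 - I*sqrt(139)/4)**2 - (36 - I*sqrt(139)/4)) = -(2 + (36 - I*sqrt(139)/4)**2 + (-36 + I*sqrt(139)/4)) = -(-34 + (36 - I*sqrt(139)/4)**2 + I*sqrt(139)/4) = 34 - (36 - I*sqrt(139)/4)**2 - I*sqrt(139)/4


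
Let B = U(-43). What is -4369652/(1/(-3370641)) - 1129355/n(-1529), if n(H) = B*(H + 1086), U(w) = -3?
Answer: 19574213959303273/1329 ≈ 1.4729e+13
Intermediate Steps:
B = -3
n(H) = -3258 - 3*H (n(H) = -3*(H + 1086) = -3*(1086 + H) = -3258 - 3*H)
-4369652/(1/(-3370641)) - 1129355/n(-1529) = -4369652/(1/(-3370641)) - 1129355/(-3258 - 3*(-1529)) = -4369652/(-1/3370641) - 1129355/(-3258 + 4587) = -4369652*(-3370641) - 1129355/1329 = 14728528186932 - 1129355*1/1329 = 14728528186932 - 1129355/1329 = 19574213959303273/1329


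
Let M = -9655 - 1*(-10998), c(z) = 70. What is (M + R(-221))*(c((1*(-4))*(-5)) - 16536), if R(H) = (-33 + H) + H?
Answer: -14292488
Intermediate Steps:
M = 1343 (M = -9655 + 10998 = 1343)
R(H) = -33 + 2*H
(M + R(-221))*(c((1*(-4))*(-5)) - 16536) = (1343 + (-33 + 2*(-221)))*(70 - 16536) = (1343 + (-33 - 442))*(-16466) = (1343 - 475)*(-16466) = 868*(-16466) = -14292488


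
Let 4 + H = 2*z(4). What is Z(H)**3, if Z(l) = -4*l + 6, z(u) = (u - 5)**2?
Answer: 2744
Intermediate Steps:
z(u) = (-5 + u)**2
H = -2 (H = -4 + 2*(-5 + 4)**2 = -4 + 2*(-1)**2 = -4 + 2*1 = -4 + 2 = -2)
Z(l) = 6 - 4*l
Z(H)**3 = (6 - 4*(-2))**3 = (6 + 8)**3 = 14**3 = 2744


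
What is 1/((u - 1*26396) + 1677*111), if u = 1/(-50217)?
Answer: 50217/8022215966 ≈ 6.2597e-6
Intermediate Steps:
u = -1/50217 ≈ -1.9914e-5
1/((u - 1*26396) + 1677*111) = 1/((-1/50217 - 1*26396) + 1677*111) = 1/((-1/50217 - 26396) + 186147) = 1/(-1325527933/50217 + 186147) = 1/(8022215966/50217) = 50217/8022215966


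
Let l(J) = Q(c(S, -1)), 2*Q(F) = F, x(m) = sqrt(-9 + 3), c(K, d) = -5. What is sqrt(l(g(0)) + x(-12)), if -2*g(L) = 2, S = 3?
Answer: sqrt(-10 + 4*I*sqrt(6))/2 ≈ 0.70711 + 1.732*I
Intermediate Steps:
g(L) = -1 (g(L) = -1/2*2 = -1)
x(m) = I*sqrt(6) (x(m) = sqrt(-6) = I*sqrt(6))
Q(F) = F/2
l(J) = -5/2 (l(J) = (1/2)*(-5) = -5/2)
sqrt(l(g(0)) + x(-12)) = sqrt(-5/2 + I*sqrt(6))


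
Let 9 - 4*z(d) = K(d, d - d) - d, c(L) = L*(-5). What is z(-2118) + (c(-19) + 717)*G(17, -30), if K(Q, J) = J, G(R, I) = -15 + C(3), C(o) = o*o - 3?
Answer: -31341/4 ≈ -7835.3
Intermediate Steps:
C(o) = -3 + o² (C(o) = o² - 3 = -3 + o²)
G(R, I) = -9 (G(R, I) = -15 + (-3 + 3²) = -15 + (-3 + 9) = -15 + 6 = -9)
c(L) = -5*L
z(d) = 9/4 + d/4 (z(d) = 9/4 - ((d - d) - d)/4 = 9/4 - (0 - d)/4 = 9/4 - (-1)*d/4 = 9/4 + d/4)
z(-2118) + (c(-19) + 717)*G(17, -30) = (9/4 + (¼)*(-2118)) + (-5*(-19) + 717)*(-9) = (9/4 - 1059/2) + (95 + 717)*(-9) = -2109/4 + 812*(-9) = -2109/4 - 7308 = -31341/4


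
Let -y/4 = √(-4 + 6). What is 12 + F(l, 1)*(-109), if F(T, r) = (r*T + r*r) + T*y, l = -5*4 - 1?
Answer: 2192 - 9156*√2 ≈ -10757.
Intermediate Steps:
y = -4*√2 (y = -4*√(-4 + 6) = -4*√2 ≈ -5.6569)
l = -21 (l = -20 - 1 = -21)
F(T, r) = r² + T*r - 4*T*√2 (F(T, r) = (r*T + r*r) + T*(-4*√2) = (T*r + r²) - 4*T*√2 = (r² + T*r) - 4*T*√2 = r² + T*r - 4*T*√2)
12 + F(l, 1)*(-109) = 12 + (1² - 21*1 - 4*(-21)*√2)*(-109) = 12 + (1 - 21 + 84*√2)*(-109) = 12 + (-20 + 84*√2)*(-109) = 12 + (2180 - 9156*√2) = 2192 - 9156*√2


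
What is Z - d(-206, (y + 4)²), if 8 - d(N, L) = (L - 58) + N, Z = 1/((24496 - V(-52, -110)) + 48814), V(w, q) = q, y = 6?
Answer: -12628239/73420 ≈ -172.00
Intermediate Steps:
Z = 1/73420 (Z = 1/((24496 - 1*(-110)) + 48814) = 1/((24496 + 110) + 48814) = 1/(24606 + 48814) = 1/73420 ≈ 1.3620e-5)
d(N, L) = 66 - L - N (d(N, L) = 8 - ((L - 58) + N) = 8 - ((-58 + L) + N) = 8 - (-58 + L + N) = 8 + (58 - L - N) = 66 - L - N)
Z - d(-206, (y + 4)²) = 1/73420 - (66 - (6 + 4)² - 1*(-206)) = 1/73420 - (66 - 1*10² + 206) = 1/73420 - (66 - 1*100 + 206) = 1/73420 - (66 - 100 + 206) = 1/73420 - 1*172 = 1/73420 - 172 = -12628239/73420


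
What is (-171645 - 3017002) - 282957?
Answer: -3471604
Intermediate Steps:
(-171645 - 3017002) - 282957 = -3188647 - 282957 = -3471604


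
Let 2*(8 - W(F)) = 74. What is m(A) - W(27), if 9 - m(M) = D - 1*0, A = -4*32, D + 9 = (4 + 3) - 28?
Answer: 68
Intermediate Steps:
D = -30 (D = -9 + ((4 + 3) - 28) = -9 + (7 - 28) = -9 - 21 = -30)
A = -128
W(F) = -29 (W(F) = 8 - ½*74 = 8 - 37 = -29)
m(M) = 39 (m(M) = 9 - (-30 - 1*0) = 9 - (-30 + 0) = 9 - 1*(-30) = 9 + 30 = 39)
m(A) - W(27) = 39 - 1*(-29) = 39 + 29 = 68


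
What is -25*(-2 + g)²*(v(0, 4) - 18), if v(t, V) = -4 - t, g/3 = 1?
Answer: 550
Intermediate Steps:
g = 3 (g = 3*1 = 3)
-25*(-2 + g)²*(v(0, 4) - 18) = -25*(-2 + 3)²*((-4 - 1*0) - 18) = -25*1²*((-4 + 0) - 18) = -25*(-4 - 18) = -25*(-22) = 550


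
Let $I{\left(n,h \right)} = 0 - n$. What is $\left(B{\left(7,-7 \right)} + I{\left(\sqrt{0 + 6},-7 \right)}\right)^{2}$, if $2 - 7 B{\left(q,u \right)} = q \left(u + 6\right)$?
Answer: $\frac{375}{49} - \frac{18 \sqrt{6}}{7} \approx 1.3544$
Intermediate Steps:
$B{\left(q,u \right)} = \frac{2}{7} - \frac{q \left(6 + u\right)}{7}$ ($B{\left(q,u \right)} = \frac{2}{7} - \frac{q \left(u + 6\right)}{7} = \frac{2}{7} - \frac{q \left(6 + u\right)}{7}$)
$I{\left(n,h \right)} = - n$
$\left(B{\left(7,-7 \right)} + I{\left(\sqrt{0 + 6},-7 \right)}\right)^{2} = \left(\left(\frac{2}{7} - 6 - 1 \left(-7\right)\right) - \sqrt{0 + 6}\right)^{2} = \left(\left(\frac{2}{7} - 6 + 7\right) - \sqrt{6}\right)^{2} = \left(\frac{9}{7} - \sqrt{6}\right)^{2}$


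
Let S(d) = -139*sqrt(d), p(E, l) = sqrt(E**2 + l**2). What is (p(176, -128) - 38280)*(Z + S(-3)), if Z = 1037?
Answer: -8*(1037 - 139*I*sqrt(3))*(4785 - 2*sqrt(185)) ≈ -3.9471e+7 + 9.1637e+6*I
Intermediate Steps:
(p(176, -128) - 38280)*(Z + S(-3)) = (sqrt(176**2 + (-128)**2) - 38280)*(1037 - 139*I*sqrt(3)) = (sqrt(30976 + 16384) - 38280)*(1037 - 139*I*sqrt(3)) = (sqrt(47360) - 38280)*(1037 - 139*I*sqrt(3)) = (16*sqrt(185) - 38280)*(1037 - 139*I*sqrt(3)) = (-38280 + 16*sqrt(185))*(1037 - 139*I*sqrt(3))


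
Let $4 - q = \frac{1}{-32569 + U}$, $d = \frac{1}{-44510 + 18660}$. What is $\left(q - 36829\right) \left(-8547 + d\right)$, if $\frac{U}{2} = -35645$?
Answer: $\frac{422504316043891987}{1342377575} \approx 3.1474 \cdot 10^{8}$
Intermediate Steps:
$U = -71290$ ($U = 2 \left(-35645\right) = -71290$)
$d = - \frac{1}{25850}$ ($d = \frac{1}{-25850} = - \frac{1}{25850} \approx -3.8685 \cdot 10^{-5}$)
$q = \frac{415437}{103859}$ ($q = 4 - \frac{1}{-32569 - 71290} = 4 - \frac{1}{-103859} = 4 - - \frac{1}{103859} = 4 + \frac{1}{103859} = \frac{415437}{103859} \approx 4.0$)
$\left(q - 36829\right) \left(-8547 + d\right) = \left(\frac{415437}{103859} - 36829\right) \left(-8547 - \frac{1}{25850}\right) = \left(- \frac{3824607674}{103859}\right) \left(- \frac{220939951}{25850}\right) = \frac{422504316043891987}{1342377575}$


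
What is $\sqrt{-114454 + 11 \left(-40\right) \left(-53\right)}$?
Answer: $3 i \sqrt{10126} \approx 301.88 i$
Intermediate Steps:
$\sqrt{-114454 + 11 \left(-40\right) \left(-53\right)} = \sqrt{-114454 - -23320} = \sqrt{-114454 + 23320} = \sqrt{-91134} = 3 i \sqrt{10126}$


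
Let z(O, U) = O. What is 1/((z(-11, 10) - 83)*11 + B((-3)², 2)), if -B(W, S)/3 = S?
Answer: -1/1040 ≈ -0.00096154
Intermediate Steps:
B(W, S) = -3*S
1/((z(-11, 10) - 83)*11 + B((-3)², 2)) = 1/((-11 - 83)*11 - 3*2) = 1/(-94*11 - 6) = 1/(-1034 - 6) = 1/(-1040) = -1/1040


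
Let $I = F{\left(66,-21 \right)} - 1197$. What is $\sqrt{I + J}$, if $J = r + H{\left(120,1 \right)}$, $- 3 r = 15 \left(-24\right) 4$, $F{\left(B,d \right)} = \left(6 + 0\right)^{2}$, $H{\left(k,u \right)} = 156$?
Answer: $5 i \sqrt{21} \approx 22.913 i$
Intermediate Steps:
$F{\left(B,d \right)} = 36$ ($F{\left(B,d \right)} = 6^{2} = 36$)
$r = 480$ ($r = - \frac{15 \left(-24\right) 4}{3} = - \frac{\left(-360\right) 4}{3} = \left(- \frac{1}{3}\right) \left(-1440\right) = 480$)
$J = 636$ ($J = 480 + 156 = 636$)
$I = -1161$ ($I = 36 - 1197 = -1161$)
$\sqrt{I + J} = \sqrt{-1161 + 636} = \sqrt{-525} = 5 i \sqrt{21}$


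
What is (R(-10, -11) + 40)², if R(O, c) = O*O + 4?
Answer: 20736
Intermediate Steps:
R(O, c) = 4 + O² (R(O, c) = O² + 4 = 4 + O²)
(R(-10, -11) + 40)² = ((4 + (-10)²) + 40)² = ((4 + 100) + 40)² = (104 + 40)² = 144² = 20736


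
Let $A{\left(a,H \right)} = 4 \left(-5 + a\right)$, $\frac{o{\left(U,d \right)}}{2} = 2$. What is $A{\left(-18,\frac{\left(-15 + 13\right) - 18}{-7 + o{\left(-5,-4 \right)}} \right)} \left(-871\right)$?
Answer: $80132$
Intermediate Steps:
$o{\left(U,d \right)} = 4$ ($o{\left(U,d \right)} = 2 \cdot 2 = 4$)
$A{\left(a,H \right)} = -20 + 4 a$
$A{\left(-18,\frac{\left(-15 + 13\right) - 18}{-7 + o{\left(-5,-4 \right)}} \right)} \left(-871\right) = \left(-20 + 4 \left(-18\right)\right) \left(-871\right) = \left(-20 - 72\right) \left(-871\right) = \left(-92\right) \left(-871\right) = 80132$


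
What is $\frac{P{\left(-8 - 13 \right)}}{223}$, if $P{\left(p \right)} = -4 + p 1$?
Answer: $- \frac{25}{223} \approx -0.11211$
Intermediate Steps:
$P{\left(p \right)} = -4 + p$
$\frac{P{\left(-8 - 13 \right)}}{223} = \frac{-4 - 21}{223} = \left(-4 - 21\right) \frac{1}{223} = \left(-25\right) \frac{1}{223} = - \frac{25}{223}$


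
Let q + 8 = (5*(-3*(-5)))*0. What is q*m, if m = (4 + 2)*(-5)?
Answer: 240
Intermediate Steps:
q = -8 (q = -8 + (5*(-3*(-5)))*0 = -8 + (5*15)*0 = -8 + 75*0 = -8 + 0 = -8)
m = -30 (m = 6*(-5) = -30)
q*m = -8*(-30) = 240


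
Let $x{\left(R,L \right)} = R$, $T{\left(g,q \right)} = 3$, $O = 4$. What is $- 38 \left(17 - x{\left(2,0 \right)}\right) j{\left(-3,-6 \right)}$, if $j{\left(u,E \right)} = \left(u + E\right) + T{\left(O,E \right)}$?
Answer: $3420$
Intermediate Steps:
$j{\left(u,E \right)} = 3 + E + u$ ($j{\left(u,E \right)} = \left(u + E\right) + 3 = \left(E + u\right) + 3 = 3 + E + u$)
$- 38 \left(17 - x{\left(2,0 \right)}\right) j{\left(-3,-6 \right)} = - 38 \left(17 - 2\right) \left(3 - 6 - 3\right) = - 38 \left(17 - 2\right) \left(-6\right) = \left(-38\right) 15 \left(-6\right) = \left(-570\right) \left(-6\right) = 3420$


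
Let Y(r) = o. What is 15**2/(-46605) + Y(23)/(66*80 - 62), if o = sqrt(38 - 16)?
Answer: -15/3107 + sqrt(22)/5218 ≈ -0.0039289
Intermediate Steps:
o = sqrt(22) ≈ 4.6904
Y(r) = sqrt(22)
15**2/(-46605) + Y(23)/(66*80 - 62) = 15**2/(-46605) + sqrt(22)/(66*80 - 62) = 225*(-1/46605) + sqrt(22)/(5280 - 62) = -15/3107 + sqrt(22)/5218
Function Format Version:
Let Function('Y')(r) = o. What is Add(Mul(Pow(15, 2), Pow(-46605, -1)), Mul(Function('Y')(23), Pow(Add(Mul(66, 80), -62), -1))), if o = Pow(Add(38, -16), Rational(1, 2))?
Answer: Add(Rational(-15, 3107), Mul(Rational(1, 5218), Pow(22, Rational(1, 2)))) ≈ -0.0039289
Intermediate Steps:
o = Pow(22, Rational(1, 2)) ≈ 4.6904
Function('Y')(r) = Pow(22, Rational(1, 2))
Add(Mul(Pow(15, 2), Pow(-46605, -1)), Mul(Function('Y')(23), Pow(Add(Mul(66, 80), -62), -1))) = Add(Mul(Pow(15, 2), Pow(-46605, -1)), Mul(Pow(22, Rational(1, 2)), Pow(Add(Mul(66, 80), -62), -1))) = Add(Mul(225, Rational(-1, 46605)), Mul(Pow(22, Rational(1, 2)), Pow(Add(5280, -62), -1))) = Add(Rational(-15, 3107), Mul(Pow(22, Rational(1, 2)), Pow(5218, -1))) = Add(Rational(-15, 3107), Mul(Pow(22, Rational(1, 2)), Rational(1, 5218))) = Add(Rational(-15, 3107), Mul(Rational(1, 5218), Pow(22, Rational(1, 2))))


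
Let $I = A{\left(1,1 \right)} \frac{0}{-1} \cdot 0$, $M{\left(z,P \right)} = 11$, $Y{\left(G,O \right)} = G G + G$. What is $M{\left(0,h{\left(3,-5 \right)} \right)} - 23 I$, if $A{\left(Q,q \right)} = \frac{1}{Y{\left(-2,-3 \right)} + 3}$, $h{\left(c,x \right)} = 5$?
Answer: $11$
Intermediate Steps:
$Y{\left(G,O \right)} = G + G^{2}$ ($Y{\left(G,O \right)} = G^{2} + G = G + G^{2}$)
$A{\left(Q,q \right)} = \frac{1}{5}$ ($A{\left(Q,q \right)} = \frac{1}{- 2 \left(1 - 2\right) + 3} = \frac{1}{\left(-2\right) \left(-1\right) + 3} = \frac{1}{2 + 3} = \frac{1}{5}$)
$I = 0$ ($I = \frac{0 \frac{1}{-1}}{5} \cdot 0 = \frac{0 \left(-1\right)}{5} \cdot 0 = \frac{1}{5} \cdot 0 \cdot 0 = 0 \cdot 0 = 0$)
$M{\left(0,h{\left(3,-5 \right)} \right)} - 23 I = 11 - 0 = 11 + 0 = 11$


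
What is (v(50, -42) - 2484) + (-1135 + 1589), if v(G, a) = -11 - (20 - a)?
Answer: -2103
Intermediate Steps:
v(G, a) = -31 + a (v(G, a) = -11 + (-20 + a) = -31 + a)
(v(50, -42) - 2484) + (-1135 + 1589) = ((-31 - 42) - 2484) + (-1135 + 1589) = (-73 - 2484) + 454 = -2557 + 454 = -2103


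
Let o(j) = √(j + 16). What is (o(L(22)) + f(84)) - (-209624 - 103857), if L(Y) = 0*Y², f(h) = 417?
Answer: 313902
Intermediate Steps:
L(Y) = 0
o(j) = √(16 + j)
(o(L(22)) + f(84)) - (-209624 - 103857) = (√(16 + 0) + 417) - (-209624 - 103857) = (√16 + 417) - 1*(-313481) = (4 + 417) + 313481 = 421 + 313481 = 313902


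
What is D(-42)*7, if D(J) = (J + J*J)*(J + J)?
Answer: -1012536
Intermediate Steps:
D(J) = 2*J*(J + J²) (D(J) = (J + J²)*(2*J) = 2*J*(J + J²))
D(-42)*7 = (2*(-42)²*(1 - 42))*7 = (2*1764*(-41))*7 = -144648*7 = -1012536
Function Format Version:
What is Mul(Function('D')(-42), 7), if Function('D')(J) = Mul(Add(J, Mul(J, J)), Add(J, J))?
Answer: -1012536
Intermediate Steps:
Function('D')(J) = Mul(2, J, Add(J, Pow(J, 2))) (Function('D')(J) = Mul(Add(J, Pow(J, 2)), Mul(2, J)) = Mul(2, J, Add(J, Pow(J, 2))))
Mul(Function('D')(-42), 7) = Mul(Mul(2, Pow(-42, 2), Add(1, -42)), 7) = Mul(Mul(2, 1764, -41), 7) = Mul(-144648, 7) = -1012536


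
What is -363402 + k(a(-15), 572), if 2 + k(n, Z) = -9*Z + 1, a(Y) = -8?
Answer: -368551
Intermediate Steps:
k(n, Z) = -1 - 9*Z (k(n, Z) = -2 + (-9*Z + 1) = -2 + (1 - 9*Z) = -1 - 9*Z)
-363402 + k(a(-15), 572) = -363402 + (-1 - 9*572) = -363402 + (-1 - 5148) = -363402 - 5149 = -368551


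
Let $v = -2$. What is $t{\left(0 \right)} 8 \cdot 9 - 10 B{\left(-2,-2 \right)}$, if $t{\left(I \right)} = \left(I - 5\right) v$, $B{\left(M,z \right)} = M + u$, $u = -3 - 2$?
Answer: $790$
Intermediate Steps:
$u = -5$
$B{\left(M,z \right)} = -5 + M$ ($B{\left(M,z \right)} = M - 5 = -5 + M$)
$t{\left(I \right)} = 10 - 2 I$ ($t{\left(I \right)} = \left(I - 5\right) \left(-2\right) = \left(-5 + I\right) \left(-2\right) = 10 - 2 I$)
$t{\left(0 \right)} 8 \cdot 9 - 10 B{\left(-2,-2 \right)} = \left(10 - 0\right) 8 \cdot 9 - 10 \left(-5 - 2\right) = \left(10 + 0\right) 72 - -70 = 10 \cdot 72 + 70 = 720 + 70 = 790$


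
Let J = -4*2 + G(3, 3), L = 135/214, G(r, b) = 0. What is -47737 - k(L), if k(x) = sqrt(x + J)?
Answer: -47737 - I*sqrt(337478)/214 ≈ -47737.0 - 2.7146*I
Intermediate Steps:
L = 135/214 (L = 135*(1/214) = 135/214 ≈ 0.63084)
J = -8 (J = -4*2 + 0 = -8 + 0 = -8)
k(x) = sqrt(-8 + x) (k(x) = sqrt(x - 8) = sqrt(-8 + x))
-47737 - k(L) = -47737 - sqrt(-8 + 135/214) = -47737 - sqrt(-1577/214) = -47737 - I*sqrt(337478)/214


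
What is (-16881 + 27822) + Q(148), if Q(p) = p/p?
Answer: 10942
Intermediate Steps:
Q(p) = 1
(-16881 + 27822) + Q(148) = (-16881 + 27822) + 1 = 10941 + 1 = 10942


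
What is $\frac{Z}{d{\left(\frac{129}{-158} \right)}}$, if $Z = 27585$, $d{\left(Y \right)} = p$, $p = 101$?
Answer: $\frac{27585}{101} \approx 273.12$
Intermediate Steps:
$d{\left(Y \right)} = 101$
$\frac{Z}{d{\left(\frac{129}{-158} \right)}} = \frac{27585}{101}$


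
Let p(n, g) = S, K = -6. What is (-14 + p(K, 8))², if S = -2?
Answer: 256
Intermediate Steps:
p(n, g) = -2
(-14 + p(K, 8))² = (-14 - 2)² = (-16)² = 256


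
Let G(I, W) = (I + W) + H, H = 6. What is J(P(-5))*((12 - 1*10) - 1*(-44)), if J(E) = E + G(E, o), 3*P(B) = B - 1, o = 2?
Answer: 184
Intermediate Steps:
G(I, W) = 6 + I + W (G(I, W) = (I + W) + 6 = 6 + I + W)
P(B) = -1/3 + B/3 (P(B) = (B - 1)/3 = (-1 + B)/3 = -1/3 + B/3)
J(E) = 8 + 2*E (J(E) = E + (6 + E + 2) = E + (8 + E) = 8 + 2*E)
J(P(-5))*((12 - 1*10) - 1*(-44)) = (8 + 2*(-1/3 + (1/3)*(-5)))*((12 - 1*10) - 1*(-44)) = (8 + 2*(-1/3 - 5/3))*((12 - 10) + 44) = (8 + 2*(-2))*(2 + 44) = (8 - 4)*46 = 4*46 = 184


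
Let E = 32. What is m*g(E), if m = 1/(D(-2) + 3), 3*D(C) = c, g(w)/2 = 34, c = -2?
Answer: 204/7 ≈ 29.143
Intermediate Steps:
g(w) = 68 (g(w) = 2*34 = 68)
D(C) = -⅔ (D(C) = (⅓)*(-2) = -⅔)
m = 3/7 (m = 1/(-⅔ + 3) = 1/(7/3) = 3/7 ≈ 0.42857)
m*g(E) = (3/7)*68 = 204/7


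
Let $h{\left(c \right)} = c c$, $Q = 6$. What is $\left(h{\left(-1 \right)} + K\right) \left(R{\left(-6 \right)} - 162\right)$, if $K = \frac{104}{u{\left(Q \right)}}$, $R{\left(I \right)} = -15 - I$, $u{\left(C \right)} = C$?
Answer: $-3135$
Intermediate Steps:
$h{\left(c \right)} = c^{2}$
$K = \frac{52}{3}$ ($K = \frac{104}{6} = 104 \cdot \frac{1}{6} = \frac{52}{3} \approx 17.333$)
$\left(h{\left(-1 \right)} + K\right) \left(R{\left(-6 \right)} - 162\right) = \left(\left(-1\right)^{2} + \frac{52}{3}\right) \left(\left(-15 - -6\right) - 162\right) = \left(1 + \frac{52}{3}\right) \left(\left(-15 + 6\right) - 162\right) = \frac{55 \left(-9 - 162\right)}{3} = \frac{55}{3} \left(-171\right) = -3135$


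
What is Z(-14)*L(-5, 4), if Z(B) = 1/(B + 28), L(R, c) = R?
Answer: -5/14 ≈ -0.35714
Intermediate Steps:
Z(B) = 1/(28 + B)
Z(-14)*L(-5, 4) = -5/(28 - 14) = -5/14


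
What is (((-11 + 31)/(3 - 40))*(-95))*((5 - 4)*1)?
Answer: 1900/37 ≈ 51.351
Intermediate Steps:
(((-11 + 31)/(3 - 40))*(-95))*((5 - 4)*1) = ((20/(-37))*(-95))*(1*1) = ((20*(-1/37))*(-95))*1 = -20/37*(-95)*1 = (1900/37)*1 = 1900/37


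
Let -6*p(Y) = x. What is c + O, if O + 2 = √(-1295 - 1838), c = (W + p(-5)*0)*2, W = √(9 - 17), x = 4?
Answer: -2 + I*√3133 + 4*I*√2 ≈ -2.0 + 61.63*I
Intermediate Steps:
W = 2*I*√2 (W = √(-8) = 2*I*√2 ≈ 2.8284*I)
p(Y) = -⅔ (p(Y) = -⅙*4 = -⅔)
c = 4*I*√2 (c = (2*I*√2 - ⅔*0)*2 = (2*I*√2 + 0)*2 = (2*I*√2)*2 = 4*I*√2 ≈ 5.6569*I)
O = -2 + I*√3133 (O = -2 + √(-1295 - 1838) = -2 + √(-3133) = -2 + I*√3133 ≈ -2.0 + 55.973*I)
c + O = 4*I*√2 + (-2 + I*√3133) = -2 + I*√3133 + 4*I*√2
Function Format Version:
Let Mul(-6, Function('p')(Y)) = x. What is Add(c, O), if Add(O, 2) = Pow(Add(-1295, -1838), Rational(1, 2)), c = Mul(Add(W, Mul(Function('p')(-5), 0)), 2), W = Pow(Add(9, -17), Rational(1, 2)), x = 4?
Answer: Add(-2, Mul(I, Pow(3133, Rational(1, 2))), Mul(4, I, Pow(2, Rational(1, 2)))) ≈ Add(-2.0000, Mul(61.630, I))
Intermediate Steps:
W = Mul(2, I, Pow(2, Rational(1, 2))) (W = Pow(-8, Rational(1, 2)) = Mul(2, I, Pow(2, Rational(1, 2))) ≈ Mul(2.8284, I))
Function('p')(Y) = Rational(-2, 3) (Function('p')(Y) = Mul(Rational(-1, 6), 4) = Rational(-2, 3))
c = Mul(4, I, Pow(2, Rational(1, 2))) (c = Mul(Add(Mul(2, I, Pow(2, Rational(1, 2))), Mul(Rational(-2, 3), 0)), 2) = Mul(Add(Mul(2, I, Pow(2, Rational(1, 2))), 0), 2) = Mul(Mul(2, I, Pow(2, Rational(1, 2))), 2) = Mul(4, I, Pow(2, Rational(1, 2))) ≈ Mul(5.6569, I))
O = Add(-2, Mul(I, Pow(3133, Rational(1, 2)))) (O = Add(-2, Pow(Add(-1295, -1838), Rational(1, 2))) = Add(-2, Pow(-3133, Rational(1, 2))) = Add(-2, Mul(I, Pow(3133, Rational(1, 2)))) ≈ Add(-2.0000, Mul(55.973, I)))
Add(c, O) = Add(Mul(4, I, Pow(2, Rational(1, 2))), Add(-2, Mul(I, Pow(3133, Rational(1, 2))))) = Add(-2, Mul(I, Pow(3133, Rational(1, 2))), Mul(4, I, Pow(2, Rational(1, 2))))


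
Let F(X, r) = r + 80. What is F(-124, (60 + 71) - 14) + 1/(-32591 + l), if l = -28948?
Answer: 12123182/61539 ≈ 197.00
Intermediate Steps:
F(X, r) = 80 + r
F(-124, (60 + 71) - 14) + 1/(-32591 + l) = (80 + ((60 + 71) - 14)) + 1/(-32591 - 28948) = (80 + (131 - 14)) + 1/(-61539) = (80 + 117) - 1/61539 = 197 - 1/61539 = 12123182/61539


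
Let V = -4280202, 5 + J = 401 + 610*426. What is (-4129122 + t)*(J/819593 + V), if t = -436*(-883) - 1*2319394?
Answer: 21270997731766605840/819593 ≈ 2.5953e+13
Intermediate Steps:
J = 260256 (J = -5 + (401 + 610*426) = -5 + (401 + 259860) = -5 + 260261 = 260256)
t = -1934406 (t = 384988 - 2319394 = -1934406)
(-4129122 + t)*(J/819593 + V) = (-4129122 - 1934406)*(260256/819593 - 4280202) = -6063528*(260256*(1/819593) - 4280202) = -6063528*(260256/819593 - 4280202) = -6063528*(-3508023337530/819593) = 21270997731766605840/819593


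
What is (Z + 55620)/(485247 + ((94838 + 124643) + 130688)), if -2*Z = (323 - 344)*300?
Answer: 3265/46412 ≈ 0.070348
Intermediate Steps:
Z = 3150 (Z = -(323 - 344)*300/2 = -(-21)*300/2 = -½*(-6300) = 3150)
(Z + 55620)/(485247 + ((94838 + 124643) + 130688)) = (3150 + 55620)/(485247 + ((94838 + 124643) + 130688)) = 58770/(485247 + (219481 + 130688)) = 58770/(485247 + 350169) = 58770/835416 = 58770*(1/835416) = 3265/46412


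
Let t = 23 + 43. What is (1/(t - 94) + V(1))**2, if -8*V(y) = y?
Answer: 81/3136 ≈ 0.025829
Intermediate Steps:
V(y) = -y/8
t = 66
(1/(t - 94) + V(1))**2 = (1/(66 - 94) - 1/8*1)**2 = (1/(-28) - 1/8)**2 = (-1/28 - 1/8)**2 = (-9/56)**2 = 81/3136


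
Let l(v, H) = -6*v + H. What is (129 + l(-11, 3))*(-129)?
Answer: -25542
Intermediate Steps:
l(v, H) = H - 6*v
(129 + l(-11, 3))*(-129) = (129 + (3 - 6*(-11)))*(-129) = (129 + (3 + 66))*(-129) = (129 + 69)*(-129) = 198*(-129) = -25542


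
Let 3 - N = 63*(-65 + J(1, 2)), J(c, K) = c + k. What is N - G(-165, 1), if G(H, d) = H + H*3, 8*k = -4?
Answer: 9453/2 ≈ 4726.5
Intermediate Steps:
k = -½ (k = (⅛)*(-4) = -½ ≈ -0.50000)
J(c, K) = -½ + c (J(c, K) = c - ½ = -½ + c)
G(H, d) = 4*H (G(H, d) = H + 3*H = 4*H)
N = 8133/2 (N = 3 - 63*(-65 + (-½ + 1)) = 3 - 63*(-65 + ½) = 3 - 63*(-129)/2 = 3 - 1*(-8127/2) = 3 + 8127/2 = 8133/2 ≈ 4066.5)
N - G(-165, 1) = 8133/2 - 4*(-165) = 8133/2 - 1*(-660) = 8133/2 + 660 = 9453/2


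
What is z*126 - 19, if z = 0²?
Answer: -19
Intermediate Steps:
z = 0
z*126 - 19 = 0*126 - 19 = 0 - 19 = -19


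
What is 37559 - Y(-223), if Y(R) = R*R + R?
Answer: -11947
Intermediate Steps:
Y(R) = R + R² (Y(R) = R² + R = R + R²)
37559 - Y(-223) = 37559 - (-223)*(1 - 223) = 37559 - (-223)*(-222) = 37559 - 1*49506 = 37559 - 49506 = -11947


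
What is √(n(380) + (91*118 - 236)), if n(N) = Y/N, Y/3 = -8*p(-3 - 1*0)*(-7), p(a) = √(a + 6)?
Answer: √(94780550 + 3990*√3)/95 ≈ 102.48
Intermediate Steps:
p(a) = √(6 + a)
Y = 168*√3 (Y = 3*(-8*√(6 + (-3 - 1*0))*(-7)) = 3*(-8*√(6 + (-3 + 0))*(-7)) = 3*(-8*√(6 - 3)*(-7)) = 3*(-8*√3*(-7)) = 3*(56*√3) = 168*√3 ≈ 290.98)
n(N) = 168*√3/N (n(N) = (168*√3)/N = 168*√3/N)
√(n(380) + (91*118 - 236)) = √(168*√3/380 + (91*118 - 236)) = √(168*√3*(1/380) + (10738 - 236)) = √(42*√3/95 + 10502) = √(10502 + 42*√3/95)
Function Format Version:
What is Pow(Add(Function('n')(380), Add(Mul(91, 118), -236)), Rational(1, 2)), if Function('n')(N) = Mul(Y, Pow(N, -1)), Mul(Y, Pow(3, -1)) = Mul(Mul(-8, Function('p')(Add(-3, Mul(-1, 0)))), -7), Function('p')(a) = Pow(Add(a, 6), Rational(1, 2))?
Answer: Mul(Rational(1, 95), Pow(Add(94780550, Mul(3990, Pow(3, Rational(1, 2)))), Rational(1, 2))) ≈ 102.48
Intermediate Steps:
Function('p')(a) = Pow(Add(6, a), Rational(1, 2))
Y = Mul(168, Pow(3, Rational(1, 2))) (Y = Mul(3, Mul(Mul(-8, Pow(Add(6, Add(-3, Mul(-1, 0))), Rational(1, 2))), -7)) = Mul(3, Mul(Mul(-8, Pow(Add(6, Add(-3, 0)), Rational(1, 2))), -7)) = Mul(3, Mul(Mul(-8, Pow(Add(6, -3), Rational(1, 2))), -7)) = Mul(3, Mul(Mul(-8, Pow(3, Rational(1, 2))), -7)) = Mul(3, Mul(56, Pow(3, Rational(1, 2)))) = Mul(168, Pow(3, Rational(1, 2))) ≈ 290.98)
Function('n')(N) = Mul(168, Pow(3, Rational(1, 2)), Pow(N, -1)) (Function('n')(N) = Mul(Mul(168, Pow(3, Rational(1, 2))), Pow(N, -1)) = Mul(168, Pow(3, Rational(1, 2)), Pow(N, -1)))
Pow(Add(Function('n')(380), Add(Mul(91, 118), -236)), Rational(1, 2)) = Pow(Add(Mul(168, Pow(3, Rational(1, 2)), Pow(380, -1)), Add(Mul(91, 118), -236)), Rational(1, 2)) = Pow(Add(Mul(168, Pow(3, Rational(1, 2)), Rational(1, 380)), Add(10738, -236)), Rational(1, 2)) = Pow(Add(Mul(Rational(42, 95), Pow(3, Rational(1, 2))), 10502), Rational(1, 2)) = Pow(Add(10502, Mul(Rational(42, 95), Pow(3, Rational(1, 2)))), Rational(1, 2))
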